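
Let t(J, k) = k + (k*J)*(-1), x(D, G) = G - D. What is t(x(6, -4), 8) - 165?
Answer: -77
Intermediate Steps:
t(J, k) = k - J*k (t(J, k) = k + (J*k)*(-1) = k - J*k)
t(x(6, -4), 8) - 165 = 8*(1 - (-4 - 1*6)) - 165 = 8*(1 - (-4 - 6)) - 165 = 8*(1 - 1*(-10)) - 165 = 8*(1 + 10) - 165 = 8*11 - 165 = 88 - 165 = -77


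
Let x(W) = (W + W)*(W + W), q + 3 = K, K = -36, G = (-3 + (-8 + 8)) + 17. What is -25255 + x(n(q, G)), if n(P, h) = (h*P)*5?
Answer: 29786345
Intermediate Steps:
G = 14 (G = (-3 + 0) + 17 = -3 + 17 = 14)
q = -39 (q = -3 - 36 = -39)
n(P, h) = 5*P*h (n(P, h) = (P*h)*5 = 5*P*h)
x(W) = 4*W**2 (x(W) = (2*W)*(2*W) = 4*W**2)
-25255 + x(n(q, G)) = -25255 + 4*(5*(-39)*14)**2 = -25255 + 4*(-2730)**2 = -25255 + 4*7452900 = -25255 + 29811600 = 29786345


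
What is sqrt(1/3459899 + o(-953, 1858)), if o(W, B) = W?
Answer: I*sqrt(11408268735501654)/3459899 ≈ 30.871*I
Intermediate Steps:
sqrt(1/3459899 + o(-953, 1858)) = sqrt(1/3459899 - 953) = sqrt(-3297283746/3459899) = I*sqrt(11408268735501654)/3459899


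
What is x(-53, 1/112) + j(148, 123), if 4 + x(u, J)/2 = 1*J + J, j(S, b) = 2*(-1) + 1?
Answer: -251/28 ≈ -8.9643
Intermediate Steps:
j(S, b) = -1 (j(S, b) = -2 + 1 = -1)
x(u, J) = -8 + 4*J (x(u, J) = -8 + 2*(1*J + J) = -8 + 2*(J + J) = -8 + 2*(2*J) = -8 + 4*J)
x(-53, 1/112) + j(148, 123) = (-8 + 4/112) - 1 = (-8 + 4*(1/112)) - 1 = (-8 + 1/28) - 1 = -223/28 - 1 = -251/28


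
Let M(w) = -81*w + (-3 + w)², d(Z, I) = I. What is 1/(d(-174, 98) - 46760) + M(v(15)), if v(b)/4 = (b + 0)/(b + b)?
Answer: -7512583/46662 ≈ -161.00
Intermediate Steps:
v(b) = 2 (v(b) = 4*((b + 0)/(b + b)) = 4*(b/((2*b))) = 4*(b*(1/(2*b))) = 4*(½) = 2)
M(w) = (-3 + w)² - 81*w
1/(d(-174, 98) - 46760) + M(v(15)) = 1/(98 - 46760) + ((-3 + 2)² - 81*2) = 1/(-46662) + ((-1)² - 162) = -1/46662 + (1 - 162) = -1/46662 - 161 = -7512583/46662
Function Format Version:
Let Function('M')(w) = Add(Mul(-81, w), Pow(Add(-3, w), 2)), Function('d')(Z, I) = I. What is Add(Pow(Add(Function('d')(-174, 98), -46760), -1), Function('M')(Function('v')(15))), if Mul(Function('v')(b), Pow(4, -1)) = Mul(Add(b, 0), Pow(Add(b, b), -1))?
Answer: Rational(-7512583, 46662) ≈ -161.00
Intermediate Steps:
Function('v')(b) = 2 (Function('v')(b) = Mul(4, Mul(Add(b, 0), Pow(Add(b, b), -1))) = Mul(4, Mul(b, Pow(Mul(2, b), -1))) = Mul(4, Mul(b, Mul(Rational(1, 2), Pow(b, -1)))) = Mul(4, Rational(1, 2)) = 2)
Function('M')(w) = Add(Pow(Add(-3, w), 2), Mul(-81, w))
Add(Pow(Add(Function('d')(-174, 98), -46760), -1), Function('M')(Function('v')(15))) = Add(Pow(Add(98, -46760), -1), Add(Pow(Add(-3, 2), 2), Mul(-81, 2))) = Add(Pow(-46662, -1), Add(Pow(-1, 2), -162)) = Add(Rational(-1, 46662), Add(1, -162)) = Add(Rational(-1, 46662), -161) = Rational(-7512583, 46662)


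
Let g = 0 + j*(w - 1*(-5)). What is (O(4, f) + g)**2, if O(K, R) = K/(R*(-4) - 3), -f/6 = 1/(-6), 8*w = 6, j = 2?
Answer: 23409/196 ≈ 119.43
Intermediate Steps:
w = 3/4 (w = (1/8)*6 = 3/4 ≈ 0.75000)
f = 1 (f = -6/(-6) = -6*(-1)/6 = -6*(-1/6) = 1)
O(K, R) = K/(-3 - 4*R) (O(K, R) = K/(-4*R - 3) = K/(-3 - 4*R))
g = 23/2 (g = 0 + 2*(3/4 - 1*(-5)) = 0 + 2*(3/4 + 5) = 0 + 2*(23/4) = 0 + 23/2 = 23/2 ≈ 11.500)
(O(4, f) + g)**2 = (-1*4/(3 + 4*1) + 23/2)**2 = (-1*4/(3 + 4) + 23/2)**2 = (-1*4/7 + 23/2)**2 = (-1*4*1/7 + 23/2)**2 = (-4/7 + 23/2)**2 = (153/14)**2 = 23409/196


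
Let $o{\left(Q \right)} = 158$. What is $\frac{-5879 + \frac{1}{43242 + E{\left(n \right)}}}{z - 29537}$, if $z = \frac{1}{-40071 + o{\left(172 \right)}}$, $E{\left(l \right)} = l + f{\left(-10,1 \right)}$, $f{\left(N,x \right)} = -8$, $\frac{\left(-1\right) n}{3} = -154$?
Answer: $\frac{10253201995879}{51513663682272} \approx 0.19904$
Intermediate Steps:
$n = 462$ ($n = \left(-3\right) \left(-154\right) = 462$)
$E{\left(l \right)} = -8 + l$ ($E{\left(l \right)} = l - 8 = -8 + l$)
$z = - \frac{1}{39913}$ ($z = \frac{1}{-40071 + 158} = \frac{1}{-39913} = - \frac{1}{39913} \approx -2.5054 \cdot 10^{-5}$)
$\frac{-5879 + \frac{1}{43242 + E{\left(n \right)}}}{z - 29537} = \frac{-5879 + \frac{1}{43242 + \left(-8 + 462\right)}}{- \frac{1}{39913} - 29537} = \frac{-5879 + \frac{1}{43242 + 454}}{- \frac{1178910282}{39913}} = \left(-5879 + \frac{1}{43696}\right) \left(- \frac{39913}{1178910282}\right) = \left(- \frac{256888783}{43696}\right) \left(- \frac{39913}{1178910282}\right) = \frac{10253201995879}{51513663682272}$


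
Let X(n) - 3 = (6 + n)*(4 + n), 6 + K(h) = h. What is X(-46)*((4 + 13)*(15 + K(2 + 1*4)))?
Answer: 429165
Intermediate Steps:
K(h) = -6 + h
X(n) = 3 + (4 + n)*(6 + n) (X(n) = 3 + (6 + n)*(4 + n) = 3 + (4 + n)*(6 + n))
X(-46)*((4 + 13)*(15 + K(2 + 1*4))) = (27 + (-46)² + 10*(-46))*((4 + 13)*(15 + (-6 + (2 + 1*4)))) = (27 + 2116 - 460)*(17*(15 + (-6 + (2 + 4)))) = 1683*(17*(15 + (-6 + 6))) = 1683*(17*(15 + 0)) = 1683*(17*15) = 1683*255 = 429165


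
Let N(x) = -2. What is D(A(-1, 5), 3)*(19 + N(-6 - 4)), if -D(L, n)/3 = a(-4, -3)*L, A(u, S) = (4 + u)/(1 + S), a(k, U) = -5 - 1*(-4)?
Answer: 51/2 ≈ 25.500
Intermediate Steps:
a(k, U) = -1 (a(k, U) = -5 + 4 = -1)
A(u, S) = (4 + u)/(1 + S)
D(L, n) = 3*L (D(L, n) = -(-3)*L = 3*L)
D(A(-1, 5), 3)*(19 + N(-6 - 4)) = (3*((4 - 1)/(1 + 5)))*(19 - 2) = (3*(3/6))*17 = (3*((⅙)*3))*17 = (3*(½))*17 = (3/2)*17 = 51/2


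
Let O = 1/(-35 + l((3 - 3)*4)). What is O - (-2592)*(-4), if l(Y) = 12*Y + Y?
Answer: -362881/35 ≈ -10368.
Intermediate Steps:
l(Y) = 13*Y
O = -1/35 (O = 1/(-35 + 13*((3 - 3)*4)) = 1/(-35 + 13*(0*4)) = 1/(-35 + 13*0) = 1/(-35 + 0) = 1/(-35) = -1/35 ≈ -0.028571)
O - (-2592)*(-4) = -1/35 - (-2592)*(-4) = -1/35 - 108*96 = -1/35 - 10368 = -362881/35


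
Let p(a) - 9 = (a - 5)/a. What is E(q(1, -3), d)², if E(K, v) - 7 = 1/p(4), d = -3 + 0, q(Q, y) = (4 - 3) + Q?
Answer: 62001/1225 ≈ 50.613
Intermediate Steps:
q(Q, y) = 1 + Q
d = -3
p(a) = 9 + (-5 + a)/a (p(a) = 9 + (a - 5)/a = 9 + (-5 + a)/a)
E(K, v) = 249/35 (E(K, v) = 7 + 1/(10 - 5/4) = 7 + 1/(35/4) = 7 + 4/35 = 249/35)
E(q(1, -3), d)² = (249/35)² = 62001/1225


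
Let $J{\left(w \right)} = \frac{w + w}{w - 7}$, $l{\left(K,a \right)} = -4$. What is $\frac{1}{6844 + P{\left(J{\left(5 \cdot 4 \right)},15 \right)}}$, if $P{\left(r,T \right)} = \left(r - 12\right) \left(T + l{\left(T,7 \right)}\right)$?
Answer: $\frac{13}{87696} \approx 0.00014824$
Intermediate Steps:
$J{\left(w \right)} = \frac{2 w}{-7 + w}$
$P{\left(r,T \right)} = \left(-12 + r\right) \left(-4 + T\right)$ ($P{\left(r,T \right)} = \left(r - 12\right) \left(T - 4\right) = \left(-12 + r\right) \left(-4 + T\right)$)
$\frac{1}{6844 + P{\left(J{\left(5 \cdot 4 \right)},15 \right)}} = \frac{1}{6844 + \left(48 - 180 - 4 \frac{2 \cdot 5 \cdot 4}{-7 + 5 \cdot 4} + 15 \frac{2 \cdot 5 \cdot 4}{-7 + 5 \cdot 4}\right)} = \frac{1}{6844 + \left(48 - 180 - 4 \cdot 2 \cdot 20 \frac{1}{-7 + 20} + 15 \cdot 2 \cdot 20 \frac{1}{-7 + 20}\right)} = \frac{1}{6844 + \left(48 - 180 - 4 \cdot 2 \cdot 20 \cdot \frac{1}{13} + 15 \cdot 2 \cdot 20 \cdot \frac{1}{13}\right)} = \frac{1}{6844 + \left(48 - 180 - \frac{160}{13} + 15 \cdot \frac{40}{13}\right)} = \frac{1}{6844 + \left(48 - 180 - \frac{160}{13} + \frac{600}{13}\right)} = \frac{1}{6844 - \frac{1276}{13}} = \frac{1}{\frac{87696}{13}} = \frac{13}{87696}$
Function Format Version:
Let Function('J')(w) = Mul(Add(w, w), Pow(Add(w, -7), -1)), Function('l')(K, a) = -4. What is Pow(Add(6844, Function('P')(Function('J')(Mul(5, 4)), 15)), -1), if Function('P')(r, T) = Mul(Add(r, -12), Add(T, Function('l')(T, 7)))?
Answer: Rational(13, 87696) ≈ 0.00014824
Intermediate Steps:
Function('J')(w) = Mul(2, w, Pow(Add(-7, w), -1)) (Function('J')(w) = Mul(Mul(2, w), Pow(Add(-7, w), -1)) = Mul(2, w, Pow(Add(-7, w), -1)))
Function('P')(r, T) = Mul(Add(-12, r), Add(-4, T)) (Function('P')(r, T) = Mul(Add(r, -12), Add(T, -4)) = Mul(Add(-12, r), Add(-4, T)))
Pow(Add(6844, Function('P')(Function('J')(Mul(5, 4)), 15)), -1) = Pow(Add(6844, Add(48, Mul(-12, 15), Mul(-4, Mul(2, Mul(5, 4), Pow(Add(-7, Mul(5, 4)), -1))), Mul(15, Mul(2, Mul(5, 4), Pow(Add(-7, Mul(5, 4)), -1))))), -1) = Pow(Add(6844, Add(48, -180, Mul(-4, Mul(2, 20, Pow(Add(-7, 20), -1))), Mul(15, Mul(2, 20, Pow(Add(-7, 20), -1))))), -1) = Pow(Add(6844, Add(48, -180, Mul(-4, Mul(2, 20, Pow(13, -1))), Mul(15, Mul(2, 20, Pow(13, -1))))), -1) = Pow(Add(6844, Add(48, -180, Mul(-4, Mul(2, 20, Rational(1, 13))), Mul(15, Mul(2, 20, Rational(1, 13))))), -1) = Pow(Add(6844, Add(48, -180, Mul(-4, Rational(40, 13)), Mul(15, Rational(40, 13)))), -1) = Pow(Add(6844, Add(48, -180, Rational(-160, 13), Rational(600, 13))), -1) = Pow(Add(6844, Rational(-1276, 13)), -1) = Pow(Rational(87696, 13), -1) = Rational(13, 87696)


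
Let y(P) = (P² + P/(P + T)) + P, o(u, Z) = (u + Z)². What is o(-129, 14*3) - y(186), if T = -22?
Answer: -2231559/82 ≈ -27214.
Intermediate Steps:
o(u, Z) = (Z + u)²
y(P) = P + P² + P/(-22 + P) (y(P) = (P² + P/(P - 22)) + P = (P² + P/(-22 + P)) + P = P + P² + P/(-22 + P))
o(-129, 14*3) - y(186) = (14*3 - 129)² - 186*(-21 + 186² - 21*186)/(-22 + 186) = (42 - 129)² - 186*(-21 + 34596 - 3906)/164 = (-87)² - 186*30669/164 = 7569 - 1*2852217/82 = 7569 - 2852217/82 = -2231559/82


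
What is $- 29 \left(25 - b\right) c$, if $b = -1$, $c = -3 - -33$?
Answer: $-22620$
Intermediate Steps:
$c = 30$ ($c = -3 + 33 = 30$)
$- 29 \left(25 - b\right) c = - 29 \left(25 - -1\right) 30 = - 29 \left(25 + 1\right) 30 = \left(-29\right) 26 \cdot 30 = \left(-754\right) 30 = -22620$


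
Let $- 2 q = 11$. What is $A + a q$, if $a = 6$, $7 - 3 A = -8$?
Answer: $-28$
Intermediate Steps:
$q = - \frac{11}{2}$ ($q = \left(- \frac{1}{2}\right) 11 = - \frac{11}{2} \approx -5.5$)
$A = 5$ ($A = \frac{7}{3} - - \frac{8}{3} = \frac{7}{3} + \frac{8}{3} = 5$)
$A + a q = 5 + 6 \left(- \frac{11}{2}\right) = 5 - 33 = -28$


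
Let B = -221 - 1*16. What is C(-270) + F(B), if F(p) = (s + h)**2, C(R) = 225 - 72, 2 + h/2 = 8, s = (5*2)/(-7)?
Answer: 12973/49 ≈ 264.75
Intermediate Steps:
B = -237 (B = -221 - 16 = -237)
s = -10/7 (s = 10*(-1/7) = -10/7 ≈ -1.4286)
h = 12 (h = -4 + 2*8 = -4 + 16 = 12)
C(R) = 153
F(p) = 5476/49 (F(p) = (-10/7 + 12)**2 = (74/7)**2 = 5476/49)
C(-270) + F(B) = 153 + 5476/49 = 12973/49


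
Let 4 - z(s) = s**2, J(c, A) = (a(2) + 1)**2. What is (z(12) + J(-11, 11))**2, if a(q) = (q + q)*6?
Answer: 235225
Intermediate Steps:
a(q) = 12*q (a(q) = (2*q)*6 = 12*q)
J(c, A) = 625 (J(c, A) = (12*2 + 1)**2 = (24 + 1)**2 = 25**2 = 625)
z(s) = 4 - s**2
(z(12) + J(-11, 11))**2 = ((4 - 1*12**2) + 625)**2 = ((4 - 1*144) + 625)**2 = ((4 - 144) + 625)**2 = (-140 + 625)**2 = 485**2 = 235225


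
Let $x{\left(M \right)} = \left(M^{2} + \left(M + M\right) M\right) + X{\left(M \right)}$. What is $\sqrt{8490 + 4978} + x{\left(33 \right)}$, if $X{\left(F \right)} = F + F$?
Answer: $3333 + 2 \sqrt{3367} \approx 3449.1$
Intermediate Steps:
$X{\left(F \right)} = 2 F$
$x{\left(M \right)} = 2 M + 3 M^{2}$ ($x{\left(M \right)} = \left(M^{2} + \left(M + M\right) M\right) + 2 M = \left(M^{2} + 2 M M\right) + 2 M = \left(M^{2} + 2 M^{2}\right) + 2 M = 3 M^{2} + 2 M = 2 M + 3 M^{2}$)
$\sqrt{8490 + 4978} + x{\left(33 \right)} = \sqrt{8490 + 4978} + 33 \left(2 + 3 \cdot 33\right) = \sqrt{13468} + 33 \left(2 + 99\right) = 2 \sqrt{3367} + 33 \cdot 101 = 2 \sqrt{3367} + 3333 = 3333 + 2 \sqrt{3367}$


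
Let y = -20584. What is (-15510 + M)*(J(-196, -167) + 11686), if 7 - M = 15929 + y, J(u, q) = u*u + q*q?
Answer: -846046368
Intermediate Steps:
J(u, q) = q² + u² (J(u, q) = u² + q² = q² + u²)
M = 4662 (M = 7 - (15929 - 20584) = 7 - 1*(-4655) = 7 + 4655 = 4662)
(-15510 + M)*(J(-196, -167) + 11686) = (-15510 + 4662)*(((-167)² + (-196)²) + 11686) = -10848*((27889 + 38416) + 11686) = -10848*(66305 + 11686) = -10848*77991 = -846046368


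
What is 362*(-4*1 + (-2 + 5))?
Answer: -362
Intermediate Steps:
362*(-4*1 + (-2 + 5)) = 362*(-4 + 3) = 362*(-1) = -362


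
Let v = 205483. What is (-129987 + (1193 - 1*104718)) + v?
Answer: -28029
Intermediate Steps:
(-129987 + (1193 - 1*104718)) + v = (-129987 + (1193 - 1*104718)) + 205483 = (-129987 + (1193 - 104718)) + 205483 = (-129987 - 103525) + 205483 = -233512 + 205483 = -28029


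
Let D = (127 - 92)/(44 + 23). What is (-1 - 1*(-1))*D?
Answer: 0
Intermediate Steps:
D = 35/67 ≈ 0.52239
(-1 - 1*(-1))*D = (-1 - 1*(-1))*(35/67) = (-1 + 1)*(35/67) = 0*(35/67) = 0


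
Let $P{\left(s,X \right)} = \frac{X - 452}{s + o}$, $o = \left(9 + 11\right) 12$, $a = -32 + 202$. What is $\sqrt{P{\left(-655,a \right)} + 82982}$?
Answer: $\frac{2 \sqrt{3572922995}}{415} \approx 288.07$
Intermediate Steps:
$a = 170$
$o = 240$ ($o = 20 \cdot 12 = 240$)
$P{\left(s,X \right)} = \frac{-452 + X}{240 + s}$ ($P{\left(s,X \right)} = \frac{X - 452}{s + 240} = \frac{X - 452}{240 + s} = \frac{-452 + X}{240 + s}$)
$\sqrt{P{\left(-655,a \right)} + 82982} = \sqrt{\frac{-452 + 170}{240 - 655} + 82982} = \sqrt{\frac{1}{-415} \left(-282\right) + 82982} = \sqrt{\left(- \frac{1}{415}\right) \left(-282\right) + 82982} = \sqrt{\frac{282}{415} + 82982} = \sqrt{\frac{34437812}{415}} = \frac{2 \sqrt{3572922995}}{415}$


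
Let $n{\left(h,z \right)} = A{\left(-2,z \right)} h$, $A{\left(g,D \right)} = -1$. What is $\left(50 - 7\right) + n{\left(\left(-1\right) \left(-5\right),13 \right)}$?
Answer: $38$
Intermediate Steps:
$n{\left(h,z \right)} = - h$
$\left(50 - 7\right) + n{\left(\left(-1\right) \left(-5\right),13 \right)} = \left(50 - 7\right) - \left(-1\right) \left(-5\right) = 43 - 5 = 38$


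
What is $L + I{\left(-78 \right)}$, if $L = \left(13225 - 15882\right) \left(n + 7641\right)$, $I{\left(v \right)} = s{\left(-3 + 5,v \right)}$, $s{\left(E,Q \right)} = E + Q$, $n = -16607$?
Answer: $23822586$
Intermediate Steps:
$I{\left(v \right)} = 2 + v$ ($I{\left(v \right)} = \left(-3 + 5\right) + v = 2 + v$)
$L = 23822662$ ($L = \left(13225 - 15882\right) \left(-16607 + 7641\right) = \left(-2657\right) \left(-8966\right) = 23822662$)
$L + I{\left(-78 \right)} = 23822662 + \left(2 - 78\right) = 23822662 - 76 = 23822586$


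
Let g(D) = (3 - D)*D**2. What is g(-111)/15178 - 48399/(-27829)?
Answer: 1171266072/12423193 ≈ 94.281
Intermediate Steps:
g(D) = D**2*(3 - D)
g(-111)/15178 - 48399/(-27829) = ((-111)**2*(3 - 1*(-111)))/15178 - 48399/(-27829) = (12321*(3 + 111))*(1/15178) - 48399*(-1/27829) = (12321*114)*(1/15178) + 2847/1637 = 1404594*(1/15178) + 2847/1637 = 702297/7589 + 2847/1637 = 1171266072/12423193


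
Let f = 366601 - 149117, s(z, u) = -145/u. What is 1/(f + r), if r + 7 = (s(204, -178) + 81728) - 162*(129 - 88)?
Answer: 178/52076359 ≈ 3.4181e-6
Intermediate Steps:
f = 217484
r = 13364207/178 (r = -7 + ((-145/(-178) + 81728) - 162*(129 - 88)) = -7 + ((-145*(-1/178) + 81728) - 162*41) = -7 + ((145/178 + 81728) - 6642) = -7 + (14547729/178 - 6642) = -7 + 13365453/178 = 13364207/178 ≈ 75080.)
1/(f + r) = 1/(217484 + 13364207/178) = 1/(52076359/178) = 178/52076359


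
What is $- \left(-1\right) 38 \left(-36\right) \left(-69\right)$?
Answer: $94392$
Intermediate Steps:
$- \left(-1\right) 38 \left(-36\right) \left(-69\right) = - \left(-1\right) \left(\left(-1368\right) \left(-69\right)\right) = - \left(-1\right) 94392 = \left(-1\right) \left(-94392\right) = 94392$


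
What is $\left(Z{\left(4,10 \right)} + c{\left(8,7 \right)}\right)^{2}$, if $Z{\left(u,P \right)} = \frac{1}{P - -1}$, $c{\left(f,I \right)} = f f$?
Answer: $\frac{497025}{121} \approx 4107.6$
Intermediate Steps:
$c{\left(f,I \right)} = f^{2}$
$Z{\left(u,P \right)} = \frac{1}{1 + P}$ ($Z{\left(u,P \right)} = \frac{1}{P + 1} = \frac{1}{1 + P}$)
$\left(Z{\left(4,10 \right)} + c{\left(8,7 \right)}\right)^{2} = \left(\frac{1}{1 + 10} + 8^{2}\right)^{2} = \left(\frac{1}{11} + 64\right)^{2} = \left(\frac{705}{11}\right)^{2} = \frac{497025}{121}$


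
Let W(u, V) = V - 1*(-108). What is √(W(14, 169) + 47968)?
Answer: √48245 ≈ 219.65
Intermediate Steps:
W(u, V) = 108 + V (W(u, V) = V + 108 = 108 + V)
√(W(14, 169) + 47968) = √((108 + 169) + 47968) = √(277 + 47968) = √48245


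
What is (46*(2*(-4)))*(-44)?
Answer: 16192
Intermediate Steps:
(46*(2*(-4)))*(-44) = (46*(-8))*(-44) = -368*(-44) = 16192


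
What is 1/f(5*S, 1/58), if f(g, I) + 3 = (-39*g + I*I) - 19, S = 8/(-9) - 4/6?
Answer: 10092/2839219 ≈ 0.0035545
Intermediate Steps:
S = -14/9 (S = 8*(-⅑) - 4*⅙ = -8/9 - ⅔ = -14/9 ≈ -1.5556)
f(g, I) = -22 + I² - 39*g (f(g, I) = -3 + ((-39*g + I*I) - 19) = -3 + ((-39*g + I²) - 19) = -3 + ((I² - 39*g) - 19) = -3 + (-19 + I² - 39*g) = -22 + I² - 39*g)
1/f(5*S, 1/58) = 1/(-22 + (1/58)² - 195*(-14)/9) = 1/(-22 + (1/58)² - 39*(-70/9)) = 1/(-22 + 1/3364 + 910/3) = 1/(2839219/10092) = 10092/2839219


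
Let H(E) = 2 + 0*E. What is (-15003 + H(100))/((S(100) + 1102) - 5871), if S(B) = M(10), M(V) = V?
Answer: 15001/4759 ≈ 3.1521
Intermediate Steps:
H(E) = 2 (H(E) = 2 + 0 = 2)
S(B) = 10
(-15003 + H(100))/((S(100) + 1102) - 5871) = (-15003 + 2)/((10 + 1102) - 5871) = -15001/(1112 - 5871) = -15001/(-4759) = -15001*(-1/4759) = 15001/4759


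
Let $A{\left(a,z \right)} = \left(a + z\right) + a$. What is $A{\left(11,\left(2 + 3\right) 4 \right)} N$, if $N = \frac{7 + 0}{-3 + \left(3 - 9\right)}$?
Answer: $- \frac{98}{3} \approx -32.667$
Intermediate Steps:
$A{\left(a,z \right)} = z + 2 a$
$N = - \frac{7}{9}$ ($N = \frac{7}{-3 + \left(3 - 9\right)} = \frac{7}{-3 - 6} = \frac{7}{-9} = 7 \left(- \frac{1}{9}\right) = - \frac{7}{9} \approx -0.77778$)
$A{\left(11,\left(2 + 3\right) 4 \right)} N = \left(\left(2 + 3\right) 4 + 2 \cdot 11\right) \left(- \frac{7}{9}\right) = \left(5 \cdot 4 + 22\right) \left(- \frac{7}{9}\right) = \left(20 + 22\right) \left(- \frac{7}{9}\right) = 42 \left(- \frac{7}{9}\right) = - \frac{98}{3}$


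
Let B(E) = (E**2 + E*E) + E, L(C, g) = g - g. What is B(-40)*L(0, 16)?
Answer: 0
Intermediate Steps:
L(C, g) = 0
B(E) = E + 2*E**2 (B(E) = (E**2 + E**2) + E = 2*E**2 + E = E + 2*E**2)
B(-40)*L(0, 16) = -40*(1 + 2*(-40))*0 = -40*(1 - 80)*0 = -40*(-79)*0 = 3160*0 = 0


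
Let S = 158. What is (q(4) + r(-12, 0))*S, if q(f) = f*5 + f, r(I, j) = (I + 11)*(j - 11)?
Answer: 5530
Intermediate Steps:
r(I, j) = (-11 + j)*(11 + I) (r(I, j) = (11 + I)*(-11 + j) = (-11 + j)*(11 + I))
q(f) = 6*f (q(f) = 5*f + f = 6*f)
(q(4) + r(-12, 0))*S = (6*4 + (-121 - 11*(-12) + 11*0 - 12*0))*158 = (24 + (-121 + 132 + 0 + 0))*158 = (24 + 11)*158 = 35*158 = 5530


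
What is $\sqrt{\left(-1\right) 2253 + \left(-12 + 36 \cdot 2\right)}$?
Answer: $i \sqrt{2193} \approx 46.829 i$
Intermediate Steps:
$\sqrt{\left(-1\right) 2253 + \left(-12 + 36 \cdot 2\right)} = \sqrt{-2253 + \left(-12 + 72\right)} = \sqrt{-2253 + 60} = \sqrt{-2193} = i \sqrt{2193}$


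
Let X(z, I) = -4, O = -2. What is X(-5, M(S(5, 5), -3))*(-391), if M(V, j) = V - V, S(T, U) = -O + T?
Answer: 1564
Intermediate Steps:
S(T, U) = 2 + T (S(T, U) = -1*(-2) + T = 2 + T)
M(V, j) = 0
X(-5, M(S(5, 5), -3))*(-391) = -4*(-391) = 1564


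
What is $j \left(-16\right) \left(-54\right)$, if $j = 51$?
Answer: $44064$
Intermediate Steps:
$j \left(-16\right) \left(-54\right) = 51 \left(-16\right) \left(-54\right) = \left(-816\right) \left(-54\right) = 44064$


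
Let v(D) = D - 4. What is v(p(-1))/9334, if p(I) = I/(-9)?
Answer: -35/84006 ≈ -0.00041664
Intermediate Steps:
p(I) = -I/9 (p(I) = I*(-1/9) = -I/9)
v(D) = -4 + D
v(p(-1))/9334 = (-4 - 1/9*(-1))/9334 = (-4 + 1/9)*(1/9334) = -35/9*1/9334 = -35/84006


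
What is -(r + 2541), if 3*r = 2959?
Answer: -10582/3 ≈ -3527.3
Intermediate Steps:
r = 2959/3 (r = (1/3)*2959 = 2959/3 ≈ 986.33)
-(r + 2541) = -(2959/3 + 2541) = -1*10582/3 = -10582/3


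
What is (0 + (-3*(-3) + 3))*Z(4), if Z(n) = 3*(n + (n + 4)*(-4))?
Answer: -1008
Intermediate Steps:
Z(n) = -48 - 9*n (Z(n) = 3*(n + (4 + n)*(-4)) = 3*(n + (-16 - 4*n)) = 3*(-16 - 3*n) = -48 - 9*n)
(0 + (-3*(-3) + 3))*Z(4) = (0 + (-3*(-3) + 3))*(-48 - 9*4) = (0 + (9 + 3))*(-48 - 36) = (0 + 12)*(-84) = 12*(-84) = -1008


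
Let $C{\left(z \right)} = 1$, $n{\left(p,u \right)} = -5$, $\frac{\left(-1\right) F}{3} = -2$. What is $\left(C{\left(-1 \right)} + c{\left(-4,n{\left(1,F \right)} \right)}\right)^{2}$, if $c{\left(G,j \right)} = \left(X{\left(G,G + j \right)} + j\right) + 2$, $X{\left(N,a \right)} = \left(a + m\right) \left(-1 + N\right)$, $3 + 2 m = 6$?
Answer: $\frac{5041}{4} \approx 1260.3$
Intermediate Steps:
$F = 6$ ($F = \left(-3\right) \left(-2\right) = 6$)
$m = \frac{3}{2}$ ($m = - \frac{3}{2} + \frac{1}{2} \cdot 6 = - \frac{3}{2} + 3 = \frac{3}{2} \approx 1.5$)
$X{\left(N,a \right)} = \left(-1 + N\right) \left(\frac{3}{2} + a\right)$ ($X{\left(N,a \right)} = \left(a + \frac{3}{2}\right) \left(-1 + N\right) = \left(\frac{3}{2} + a\right) \left(-1 + N\right) = \left(-1 + N\right) \left(\frac{3}{2} + a\right)$)
$c{\left(G,j \right)} = \frac{1}{2} + \frac{G}{2} + G \left(G + j\right)$ ($c{\left(G,j \right)} = \left(\left(- \frac{3}{2} - \left(G + j\right) + \frac{3 G}{2} + G \left(G + j\right)\right) + j\right) + 2 = \left(\left(- \frac{3}{2} + \frac{G}{2} - j + G \left(G + j\right)\right) + j\right) + 2 = \left(- \frac{3}{2} + \frac{G}{2} + G \left(G + j\right)\right) + 2 = \frac{1}{2} + \frac{G}{2} + G \left(G + j\right)$)
$\left(C{\left(-1 \right)} + c{\left(-4,n{\left(1,F \right)} \right)}\right)^{2} = \left(1 + \left(\frac{1}{2} + \frac{1}{2} \left(-4\right) - 4 \left(-4 - 5\right)\right)\right)^{2} = \left(1 - - \frac{69}{2}\right)^{2} = \left(1 + \left(\frac{1}{2} - 2 + 36\right)\right)^{2} = \left(1 + \frac{69}{2}\right)^{2} = \left(\frac{71}{2}\right)^{2} = \frac{5041}{4}$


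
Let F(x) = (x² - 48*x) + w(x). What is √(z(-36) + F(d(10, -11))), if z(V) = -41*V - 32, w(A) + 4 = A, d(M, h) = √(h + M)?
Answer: √(1439 - 47*I) ≈ 37.939 - 0.6194*I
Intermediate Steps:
d(M, h) = √(M + h)
w(A) = -4 + A
F(x) = -4 + x² - 47*x (F(x) = (x² - 48*x) + (-4 + x) = -4 + x² - 47*x)
z(V) = -32 - 41*V
√(z(-36) + F(d(10, -11))) = √((-32 - 41*(-36)) + (-4 + (√(10 - 11))² - 47*√(10 - 11))) = √((-32 + 1476) + (-4 + (√(-1))² - 47*I)) = √(1444 + (-4 + I² - 47*I)) = √(1444 + (-4 - 1 - 47*I)) = √(1444 + (-5 - 47*I)) = √(1439 - 47*I)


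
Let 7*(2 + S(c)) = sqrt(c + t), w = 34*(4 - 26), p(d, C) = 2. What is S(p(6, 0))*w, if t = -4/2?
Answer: 1496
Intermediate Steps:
t = -2 (t = -4*1/2 = -2)
w = -748 (w = 34*(-22) = -748)
S(c) = -2 + sqrt(-2 + c)/7 (S(c) = -2 + sqrt(c - 2)/7 = -2 + sqrt(-2 + c)/7)
S(p(6, 0))*w = (-2 + sqrt(-2 + 2)/7)*(-748) = (-2 + sqrt(0)/7)*(-748) = (-2 + (1/7)*0)*(-748) = (-2 + 0)*(-748) = -2*(-748) = 1496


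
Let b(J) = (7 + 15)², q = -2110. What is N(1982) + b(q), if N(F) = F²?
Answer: 3928808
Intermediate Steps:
b(J) = 484 (b(J) = 22² = 484)
N(1982) + b(q) = 1982² + 484 = 3928324 + 484 = 3928808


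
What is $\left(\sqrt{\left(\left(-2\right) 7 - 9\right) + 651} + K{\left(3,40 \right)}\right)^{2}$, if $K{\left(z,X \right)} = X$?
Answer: $2228 + 160 \sqrt{157} \approx 4232.8$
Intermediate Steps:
$\left(\sqrt{\left(\left(-2\right) 7 - 9\right) + 651} + K{\left(3,40 \right)}\right)^{2} = \left(\sqrt{\left(\left(-2\right) 7 - 9\right) + 651} + 40\right)^{2} = \left(\sqrt{\left(-14 - 9\right) + 651} + 40\right)^{2} = \left(\sqrt{-23 + 651} + 40\right)^{2} = \left(\sqrt{628} + 40\right)^{2} = \left(2 \sqrt{157} + 40\right)^{2} = \left(40 + 2 \sqrt{157}\right)^{2}$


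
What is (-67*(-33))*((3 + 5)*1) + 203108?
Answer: 220796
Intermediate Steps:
(-67*(-33))*((3 + 5)*1) + 203108 = 2211*(8*1) + 203108 = 2211*8 + 203108 = 17688 + 203108 = 220796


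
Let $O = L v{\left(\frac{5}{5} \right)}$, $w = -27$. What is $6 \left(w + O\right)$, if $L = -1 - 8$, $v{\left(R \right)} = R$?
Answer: $-216$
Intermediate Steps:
$L = -9$ ($L = -1 - 8 = -9$)
$O = -9$ ($O = - 9 \cdot \frac{5}{5} = - 9 \cdot 5 \cdot \frac{1}{5} = \left(-9\right) 1 = -9$)
$6 \left(w + O\right) = 6 \left(-27 - 9\right) = 6 \left(-36\right) = -216$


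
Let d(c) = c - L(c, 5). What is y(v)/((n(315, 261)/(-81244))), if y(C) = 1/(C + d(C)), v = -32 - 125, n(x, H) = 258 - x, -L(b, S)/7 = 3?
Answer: -4276/879 ≈ -4.8646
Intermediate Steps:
L(b, S) = -21 (L(b, S) = -7*3 = -21)
d(c) = 21 + c (d(c) = c - 1*(-21) = c + 21 = 21 + c)
v = -157
y(C) = 1/(21 + 2*C) (y(C) = 1/(C + (21 + C)) = 1/(21 + 2*C))
y(v)/((n(315, 261)/(-81244))) = 1/((21 + 2*(-157))*(((258 - 1*315)/(-81244)))) = 1/((21 - 314)*(((258 - 315)*(-1/81244)))) = 1/((-293)*((-57*(-1/81244)))) = -1/(293*3/4276) = -1/293*4276/3 = -4276/879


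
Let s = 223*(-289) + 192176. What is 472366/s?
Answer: 1838/497 ≈ 3.6982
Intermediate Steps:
s = 127729 (s = -64447 + 192176 = 127729)
472366/s = 472366/127729 = 472366*(1/127729) = 1838/497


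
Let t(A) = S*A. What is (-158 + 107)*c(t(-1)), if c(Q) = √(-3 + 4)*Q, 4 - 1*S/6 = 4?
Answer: 0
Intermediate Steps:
S = 0 (S = 24 - 6*4 = 24 - 24 = 0)
t(A) = 0 (t(A) = 0*A = 0)
c(Q) = Q (c(Q) = √1*Q = 1*Q = Q)
(-158 + 107)*c(t(-1)) = (-158 + 107)*0 = -51*0 = 0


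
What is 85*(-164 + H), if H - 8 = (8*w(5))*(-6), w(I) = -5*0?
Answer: -13260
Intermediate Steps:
w(I) = 0
H = 8 (H = 8 + (8*0)*(-6) = 8 + 0*(-6) = 8 + 0 = 8)
85*(-164 + H) = 85*(-164 + 8) = 85*(-156) = -13260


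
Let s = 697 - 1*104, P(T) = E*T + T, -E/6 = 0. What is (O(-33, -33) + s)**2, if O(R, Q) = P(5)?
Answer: 357604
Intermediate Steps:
E = 0 (E = -6*0 = 0)
P(T) = T (P(T) = 0*T + T = 0 + T = T)
s = 593 (s = 697 - 104 = 593)
O(R, Q) = 5
(O(-33, -33) + s)**2 = (5 + 593)**2 = 598**2 = 357604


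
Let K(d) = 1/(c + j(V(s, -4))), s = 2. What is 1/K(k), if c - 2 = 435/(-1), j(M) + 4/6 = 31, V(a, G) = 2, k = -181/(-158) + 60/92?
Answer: -1208/3 ≈ -402.67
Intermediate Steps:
k = 6533/3634 (k = -181*(-1/158) + 60*(1/92) = 181/158 + 15/23 = 6533/3634 ≈ 1.7977)
j(M) = 91/3 (j(M) = -⅔ + 31 = 91/3)
c = -433 (c = 2 + 435/(-1) = 2 + 435*(-1) = 2 - 435 = -433)
K(d) = -3/1208 (K(d) = 1/(-433 + 91/3) = 1/(-1208/3) = -3/1208)
1/K(k) = 1/(-3/1208) = -1208/3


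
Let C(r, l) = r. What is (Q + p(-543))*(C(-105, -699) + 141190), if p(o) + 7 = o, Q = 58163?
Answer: 8128330105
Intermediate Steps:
p(o) = -7 + o
(Q + p(-543))*(C(-105, -699) + 141190) = (58163 + (-7 - 543))*(-105 + 141190) = (58163 - 550)*141085 = 57613*141085 = 8128330105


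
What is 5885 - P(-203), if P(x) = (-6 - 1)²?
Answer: 5836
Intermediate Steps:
P(x) = 49 (P(x) = (-7)² = 49)
5885 - P(-203) = 5885 - 1*49 = 5885 - 49 = 5836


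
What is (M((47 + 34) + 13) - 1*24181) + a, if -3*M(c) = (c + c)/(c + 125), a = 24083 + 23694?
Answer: 15502384/657 ≈ 23596.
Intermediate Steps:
a = 47777
M(c) = -2*c/(3*(125 + c)) (M(c) = -(c + c)/(3*(c + 125)) = -2*c/(3*(125 + c)))
(M((47 + 34) + 13) - 1*24181) + a = (-2*((47 + 34) + 13)/(375 + 3*((47 + 34) + 13)) - 1*24181) + 47777 = (-2*(81 + 13)/(375 + 3*(81 + 13)) - 24181) + 47777 = (-2*94/(375 + 3*94) - 24181) + 47777 = (-2*94/(375 + 282) - 24181) + 47777 = (-2*94/657 - 24181) + 47777 = (-2*94*1/657 - 24181) + 47777 = (-188/657 - 24181) + 47777 = -15887105/657 + 47777 = 15502384/657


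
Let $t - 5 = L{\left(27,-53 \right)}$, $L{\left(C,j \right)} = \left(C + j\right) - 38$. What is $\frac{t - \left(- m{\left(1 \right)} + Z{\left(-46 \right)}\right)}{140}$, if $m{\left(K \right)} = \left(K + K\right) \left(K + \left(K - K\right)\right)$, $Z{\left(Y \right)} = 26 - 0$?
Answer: $- \frac{83}{140} \approx -0.59286$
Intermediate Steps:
$Z{\left(Y \right)} = 26$ ($Z{\left(Y \right)} = 26 + 0 = 26$)
$m{\left(K \right)} = 2 K^{2}$ ($m{\left(K \right)} = 2 K \left(K + 0\right) = 2 K K = 2 K^{2}$)
$L{\left(C,j \right)} = -38 + C + j$
$t = -59$ ($t = 5 - 64 = -59$)
$\frac{t - \left(- m{\left(1 \right)} + Z{\left(-46 \right)}\right)}{140} = \frac{-59 + \left(2 \cdot 1^{2} - 26\right)}{140} = \left(-59 + \left(2 \cdot 1 - 26\right)\right) \frac{1}{140} = \left(-59 + \left(2 - 26\right)\right) \frac{1}{140} = \left(-59 - 24\right) \frac{1}{140} = \left(-83\right) \frac{1}{140} = - \frac{83}{140}$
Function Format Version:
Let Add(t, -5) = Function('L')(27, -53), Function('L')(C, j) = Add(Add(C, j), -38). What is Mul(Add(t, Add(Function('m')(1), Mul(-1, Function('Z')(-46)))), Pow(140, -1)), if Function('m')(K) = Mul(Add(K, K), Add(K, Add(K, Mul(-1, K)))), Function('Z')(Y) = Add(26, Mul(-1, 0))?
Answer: Rational(-83, 140) ≈ -0.59286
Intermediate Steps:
Function('Z')(Y) = 26 (Function('Z')(Y) = Add(26, 0) = 26)
Function('m')(K) = Mul(2, Pow(K, 2)) (Function('m')(K) = Mul(Mul(2, K), Add(K, 0)) = Mul(Mul(2, K), K) = Mul(2, Pow(K, 2)))
Function('L')(C, j) = Add(-38, C, j)
t = -59 (t = Add(5, Add(-38, 27, -53)) = Add(5, -64) = -59)
Mul(Add(t, Add(Function('m')(1), Mul(-1, Function('Z')(-46)))), Pow(140, -1)) = Mul(Add(-59, Add(Mul(2, Pow(1, 2)), Mul(-1, 26))), Pow(140, -1)) = Mul(Add(-59, Add(Mul(2, 1), -26)), Rational(1, 140)) = Mul(Add(-59, Add(2, -26)), Rational(1, 140)) = Mul(Add(-59, -24), Rational(1, 140)) = Mul(-83, Rational(1, 140)) = Rational(-83, 140)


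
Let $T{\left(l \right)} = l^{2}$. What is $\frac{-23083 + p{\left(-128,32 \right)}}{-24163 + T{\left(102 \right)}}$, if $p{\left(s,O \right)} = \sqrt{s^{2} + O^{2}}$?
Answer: $\frac{23083}{13759} - \frac{32 \sqrt{17}}{13759} \approx 1.6681$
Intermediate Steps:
$p{\left(s,O \right)} = \sqrt{O^{2} + s^{2}}$
$\frac{-23083 + p{\left(-128,32 \right)}}{-24163 + T{\left(102 \right)}} = \frac{-23083 + \sqrt{32^{2} + \left(-128\right)^{2}}}{-24163 + 102^{2}} = \frac{-23083 + \sqrt{1024 + 16384}}{-24163 + 10404} = \frac{-23083 + \sqrt{17408}}{-13759} = \left(-23083 + 32 \sqrt{17}\right) \left(- \frac{1}{13759}\right) = \frac{23083}{13759} - \frac{32 \sqrt{17}}{13759}$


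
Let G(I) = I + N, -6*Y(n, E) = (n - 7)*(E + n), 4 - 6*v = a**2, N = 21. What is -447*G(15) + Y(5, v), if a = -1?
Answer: -96541/6 ≈ -16090.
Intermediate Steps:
v = 1/2 (v = 2/3 - 1/6*(-1)**2 = 2/3 - 1/6*1 = 2/3 - 1/6 = 1/2 ≈ 0.50000)
Y(n, E) = -(-7 + n)*(E + n)/6 (Y(n, E) = -(n - 7)*(E + n)/6 = -(-7 + n)*(E + n)/6)
G(I) = 21 + I (G(I) = I + 21 = 21 + I)
-447*G(15) + Y(5, v) = -447*(21 + 15) + (-1/6*5**2 + (7/6)*(1/2) + (7/6)*5 - 1/6*1/2*5) = -447*36 + (-1/6*25 + 7/12 + 35/6 - 5/12) = -16092 + (-25/6 + 7/12 + 35/6 - 5/12) = -16092 + 11/6 = -96541/6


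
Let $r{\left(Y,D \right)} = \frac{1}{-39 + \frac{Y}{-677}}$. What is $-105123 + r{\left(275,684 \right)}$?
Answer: $- \frac{2804472071}{26678} \approx -1.0512 \cdot 10^{5}$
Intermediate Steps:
$r{\left(Y,D \right)} = \frac{1}{-39 - \frac{Y}{677}}$ ($r{\left(Y,D \right)} = \frac{1}{-39 + Y \left(- \frac{1}{677}\right)} = \frac{1}{-39 - \frac{Y}{677}}$)
$-105123 + r{\left(275,684 \right)} = -105123 - \frac{677}{26403 + 275} = -105123 - \frac{677}{26678} = - \frac{2804472071}{26678}$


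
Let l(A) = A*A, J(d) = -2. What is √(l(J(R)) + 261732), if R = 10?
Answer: 2*√65434 ≈ 511.60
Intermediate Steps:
l(A) = A²
√(l(J(R)) + 261732) = √((-2)² + 261732) = √(4 + 261732) = √261736 = 2*√65434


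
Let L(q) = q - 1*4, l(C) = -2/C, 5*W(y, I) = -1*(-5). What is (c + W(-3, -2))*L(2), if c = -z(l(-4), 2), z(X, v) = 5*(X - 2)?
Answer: -17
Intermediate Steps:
W(y, I) = 1 (W(y, I) = (-1*(-5))/5 = (⅕)*5 = 1)
L(q) = -4 + q (L(q) = q - 4 = -4 + q)
z(X, v) = -10 + 5*X (z(X, v) = 5*(-2 + X) = -10 + 5*X)
c = 15/2 (c = -(-10 + 5*(-2/(-4))) = -(-10 + 5*(-2*(-¼))) = -(-10 + 5*(½)) = -(-10 + 5/2) = -1*(-15/2) = 15/2 ≈ 7.5000)
(c + W(-3, -2))*L(2) = (15/2 + 1)*(-4 + 2) = (17/2)*(-2) = -17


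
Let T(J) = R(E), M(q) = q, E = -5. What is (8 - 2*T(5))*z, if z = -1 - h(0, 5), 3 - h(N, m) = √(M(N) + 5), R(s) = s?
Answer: -72 + 18*√5 ≈ -31.751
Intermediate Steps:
h(N, m) = 3 - √(5 + N) (h(N, m) = 3 - √(N + 5) = 3 - √(5 + N))
T(J) = -5
z = -4 + √5 (z = -1 - (3 - √(5 + 0)) = -1 - (3 - √5) = -1 + (-3 + √5) = -4 + √5 ≈ -1.7639)
(8 - 2*T(5))*z = (8 - 2*(-5))*(-4 + √5) = (8 + 10)*(-4 + √5) = 18*(-4 + √5) = -72 + 18*√5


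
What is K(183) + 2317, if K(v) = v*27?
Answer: 7258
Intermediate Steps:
K(v) = 27*v
K(183) + 2317 = 27*183 + 2317 = 4941 + 2317 = 7258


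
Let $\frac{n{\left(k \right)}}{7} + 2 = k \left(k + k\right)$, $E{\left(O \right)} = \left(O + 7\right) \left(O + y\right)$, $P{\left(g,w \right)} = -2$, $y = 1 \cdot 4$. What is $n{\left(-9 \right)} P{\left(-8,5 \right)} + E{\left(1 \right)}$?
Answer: $-2200$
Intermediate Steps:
$y = 4$
$E{\left(O \right)} = \left(4 + O\right) \left(7 + O\right)$ ($E{\left(O \right)} = \left(O + 7\right) \left(O + 4\right) = \left(7 + O\right) \left(4 + O\right) = \left(4 + O\right) \left(7 + O\right)$)
$n{\left(k \right)} = -14 + 14 k^{2}$ ($n{\left(k \right)} = -14 + 7 k \left(k + k\right) = -14 + 7 k 2 k = -14 + 7 \cdot 2 k^{2} = -14 + 14 k^{2}$)
$n{\left(-9 \right)} P{\left(-8,5 \right)} + E{\left(1 \right)} = \left(-14 + 14 \left(-9\right)^{2}\right) \left(-2\right) + \left(28 + 1^{2} + 11 \cdot 1\right) = \left(-14 + 14 \cdot 81\right) \left(-2\right) + \left(28 + 1 + 11\right) = \left(-14 + 1134\right) \left(-2\right) + 40 = 1120 \left(-2\right) + 40 = -2240 + 40 = -2200$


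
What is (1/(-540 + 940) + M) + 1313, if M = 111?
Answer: 569601/400 ≈ 1424.0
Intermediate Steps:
(1/(-540 + 940) + M) + 1313 = (1/(-540 + 940) + 111) + 1313 = (1/400 + 111) + 1313 = 44401/400 + 1313 = 569601/400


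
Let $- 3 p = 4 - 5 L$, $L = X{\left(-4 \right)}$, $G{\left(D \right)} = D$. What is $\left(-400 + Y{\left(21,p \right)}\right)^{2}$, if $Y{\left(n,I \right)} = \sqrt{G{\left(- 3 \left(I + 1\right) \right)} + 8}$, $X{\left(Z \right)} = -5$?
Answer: $\left(400 - \sqrt{34}\right)^{2} \approx 1.5537 \cdot 10^{5}$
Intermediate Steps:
$L = -5$
$p = - \frac{29}{3}$ ($p = - \frac{4 - -25}{3} = - \frac{4 + 25}{3} = \left(- \frac{1}{3}\right) 29 = - \frac{29}{3} \approx -9.6667$)
$Y{\left(n,I \right)} = \sqrt{5 - 3 I}$ ($Y{\left(n,I \right)} = \sqrt{- 3 \left(I + 1\right) + 8} = \sqrt{- 3 \left(1 + I\right) + 8} = \sqrt{\left(-3 - 3 I\right) + 8} = \sqrt{5 - 3 I}$)
$\left(-400 + Y{\left(21,p \right)}\right)^{2} = \left(-400 + \sqrt{5 - -29}\right)^{2} = \left(-400 + \sqrt{5 + 29}\right)^{2} = \left(-400 + \sqrt{34}\right)^{2}$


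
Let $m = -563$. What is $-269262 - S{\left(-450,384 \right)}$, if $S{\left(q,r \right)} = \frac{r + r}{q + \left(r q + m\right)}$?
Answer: $- \frac{46801235238}{173813} \approx -2.6926 \cdot 10^{5}$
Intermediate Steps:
$S{\left(q,r \right)} = \frac{2 r}{-563 + q + q r}$ ($S{\left(q,r \right)} = \frac{r + r}{q + \left(r q - 563\right)} = \frac{2 r}{q + \left(q r - 563\right)} = \frac{2 r}{q + \left(-563 + q r\right)} = \frac{2 r}{-563 + q + q r}$)
$-269262 - S{\left(-450,384 \right)} = -269262 - 2 \cdot 384 \frac{1}{-563 - 450 - 172800} = -269262 - 2 \cdot 384 \frac{1}{-173813} = -269262 - 2 \cdot 384 \left(- \frac{1}{173813}\right) = -269262 - - \frac{768}{173813} = -269262 + \frac{768}{173813} = - \frac{46801235238}{173813}$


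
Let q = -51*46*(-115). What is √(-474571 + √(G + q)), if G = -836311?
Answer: √(-474571 + I*√566521) ≈ 0.546 + 688.89*I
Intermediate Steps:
q = 269790 (q = -2346*(-115) = 269790)
√(-474571 + √(G + q)) = √(-474571 + √(-836311 + 269790)) = √(-474571 + √(-566521)) = √(-474571 + I*√566521)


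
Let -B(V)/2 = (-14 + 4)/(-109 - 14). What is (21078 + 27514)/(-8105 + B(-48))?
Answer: -5976816/996935 ≈ -5.9952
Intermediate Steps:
B(V) = -20/123 (B(V) = -2*(-14 + 4)/(-109 - 14) = -(-20)/(-123) = -(-20)*(-1)/123 = -2*10/123 = -20/123)
(21078 + 27514)/(-8105 + B(-48)) = (21078 + 27514)/(-8105 - 20/123) = 48592/(-996935/123) = 48592*(-123/996935) = -5976816/996935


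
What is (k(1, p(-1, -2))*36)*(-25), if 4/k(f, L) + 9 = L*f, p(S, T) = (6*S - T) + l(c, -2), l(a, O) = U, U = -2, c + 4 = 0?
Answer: 240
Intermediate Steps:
c = -4 (c = -4 + 0 = -4)
l(a, O) = -2
p(S, T) = -2 - T + 6*S (p(S, T) = (6*S - T) - 2 = (-T + 6*S) - 2 = -2 - T + 6*S)
k(f, L) = 4/(-9 + L*f)
(k(1, p(-1, -2))*36)*(-25) = ((4/(-9 + (-2 - 1*(-2) + 6*(-1))*1))*36)*(-25) = ((4/(-9 + (-2 + 2 - 6)*1))*36)*(-25) = ((4/(-9 - 6*1))*36)*(-25) = ((4/(-9 - 6))*36)*(-25) = ((4/(-15))*36)*(-25) = ((4*(-1/15))*36)*(-25) = -4/15*36*(-25) = -48/5*(-25) = 240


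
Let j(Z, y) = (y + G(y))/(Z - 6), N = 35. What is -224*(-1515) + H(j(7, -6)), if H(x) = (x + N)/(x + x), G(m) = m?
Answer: 8144617/24 ≈ 3.3936e+5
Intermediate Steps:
j(Z, y) = 2*y/(-6 + Z) (j(Z, y) = (y + y)/(Z - 6) = (2*y)/(-6 + Z) = 2*y/(-6 + Z))
H(x) = (35 + x)/(2*x) (H(x) = (x + 35)/(x + x) = (35 + x)/((2*x)) = (35 + x)*(1/(2*x)) = (35 + x)/(2*x))
-224*(-1515) + H(j(7, -6)) = -224*(-1515) + (35 + 2*(-6)/(-6 + 7))/(2*((2*(-6)/(-6 + 7)))) = 339360 + (35 + 2*(-6)/1)/(2*((2*(-6)/1))) = 339360 + (35 + 2*(-6)*1)/(2*((2*(-6)*1))) = 339360 + (1/2)*(35 - 12)/(-12) = 339360 + (1/2)*(-1/12)*23 = 339360 - 23/24 = 8144617/24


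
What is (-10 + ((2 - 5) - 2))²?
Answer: 225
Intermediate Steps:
(-10 + ((2 - 5) - 2))² = (-10 + (-3 - 2))² = (-10 - 5)² = (-15)² = 225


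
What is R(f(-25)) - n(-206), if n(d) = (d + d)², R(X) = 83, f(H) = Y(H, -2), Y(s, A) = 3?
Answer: -169661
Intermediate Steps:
f(H) = 3
n(d) = 4*d² (n(d) = (2*d)² = 4*d²)
R(f(-25)) - n(-206) = 83 - 4*(-206)² = 83 - 4*42436 = 83 - 1*169744 = 83 - 169744 = -169661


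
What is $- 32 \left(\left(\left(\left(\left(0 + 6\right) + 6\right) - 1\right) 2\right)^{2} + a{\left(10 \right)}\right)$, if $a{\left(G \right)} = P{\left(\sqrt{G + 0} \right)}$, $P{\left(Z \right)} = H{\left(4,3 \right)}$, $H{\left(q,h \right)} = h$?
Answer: $-15584$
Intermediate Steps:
$P{\left(Z \right)} = 3$
$a{\left(G \right)} = 3$
$- 32 \left(\left(\left(\left(\left(0 + 6\right) + 6\right) - 1\right) 2\right)^{2} + a{\left(10 \right)}\right) = - 32 \left(\left(\left(\left(\left(0 + 6\right) + 6\right) - 1\right) 2\right)^{2} + 3\right) = - 32 \left(\left(\left(\left(6 + 6\right) - 1\right) 2\right)^{2} + 3\right) = - 32 \left(\left(\left(12 - 1\right) 2\right)^{2} + 3\right) = - 32 \left(\left(11 \cdot 2\right)^{2} + 3\right) = - 32 \left(22^{2} + 3\right) = - 32 \left(484 + 3\right) = \left(-32\right) 487 = -15584$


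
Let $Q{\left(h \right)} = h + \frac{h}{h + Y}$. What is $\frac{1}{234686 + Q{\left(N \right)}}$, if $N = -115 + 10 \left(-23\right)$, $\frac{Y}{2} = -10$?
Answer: $\frac{73}{17106962} \approx 4.2673 \cdot 10^{-6}$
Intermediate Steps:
$Y = -20$ ($Y = 2 \left(-10\right) = -20$)
$N = -345$ ($N = -115 - 230 = -345$)
$Q{\left(h \right)} = h + \frac{h}{-20 + h}$ ($Q{\left(h \right)} = h + \frac{h}{h - 20} = h + \frac{h}{-20 + h}$)
$\frac{1}{234686 + Q{\left(N \right)}} = \frac{1}{234686 - \frac{345 \left(-19 - 345\right)}{-20 - 345}} = \frac{1}{234686 - 345 \frac{1}{-365} \left(-364\right)} = \frac{1}{234686 - \left(- \frac{69}{73}\right) \left(-364\right)} = \frac{1}{234686 - \frac{25116}{73}} = \frac{1}{\frac{17106962}{73}} = \frac{73}{17106962}$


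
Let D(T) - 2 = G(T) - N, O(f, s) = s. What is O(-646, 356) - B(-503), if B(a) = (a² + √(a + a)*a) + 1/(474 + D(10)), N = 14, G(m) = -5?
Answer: -115462422/457 + 503*I*√1006 ≈ -2.5265e+5 + 15954.0*I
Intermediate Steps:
D(T) = -17 (D(T) = 2 + (-5 - 1*14) = 2 + (-5 - 14) = 2 - 19 = -17)
B(a) = 1/457 + a² + √2*a^(3/2) (B(a) = (a² + √(a + a)*a) + 1/(474 - 17) = (a² + √(2*a)*a) + 1/457 = (a² + (√2*√a)*a) + 1/457 = (a² + √2*a^(3/2)) + 1/457 = 1/457 + a² + √2*a^(3/2))
O(-646, 356) - B(-503) = 356 - (1/457 + (-503)² + √2*(-503)^(3/2)) = 356 - (1/457 + 253009 + √2*(-503*I*√503)) = 356 - (1/457 + 253009 - 503*I*√1006) = 356 - (115625114/457 - 503*I*√1006) = 356 + (-115625114/457 + 503*I*√1006) = -115462422/457 + 503*I*√1006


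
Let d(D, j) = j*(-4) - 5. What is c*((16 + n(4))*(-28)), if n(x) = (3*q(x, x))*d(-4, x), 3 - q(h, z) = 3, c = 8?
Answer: -3584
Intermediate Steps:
q(h, z) = 0 (q(h, z) = 3 - 1*3 = 3 - 3 = 0)
d(D, j) = -5 - 4*j (d(D, j) = -4*j - 5 = -5 - 4*j)
n(x) = 0 (n(x) = (3*0)*(-5 - 4*x) = 0*(-5 - 4*x) = 0)
c*((16 + n(4))*(-28)) = 8*((16 + 0)*(-28)) = 8*(16*(-28)) = 8*(-448) = -3584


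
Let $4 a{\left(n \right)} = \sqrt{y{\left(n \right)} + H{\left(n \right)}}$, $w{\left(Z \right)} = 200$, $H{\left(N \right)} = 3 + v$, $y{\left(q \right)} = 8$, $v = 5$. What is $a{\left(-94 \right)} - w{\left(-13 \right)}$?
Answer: $-199$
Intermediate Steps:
$H{\left(N \right)} = 8$ ($H{\left(N \right)} = 3 + 5 = 8$)
$a{\left(n \right)} = 1$ ($a{\left(n \right)} = \frac{\sqrt{8 + 8}}{4} = \frac{\sqrt{16}}{4} = \frac{1}{4} \cdot 4 = 1$)
$a{\left(-94 \right)} - w{\left(-13 \right)} = 1 - 200 = -199$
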